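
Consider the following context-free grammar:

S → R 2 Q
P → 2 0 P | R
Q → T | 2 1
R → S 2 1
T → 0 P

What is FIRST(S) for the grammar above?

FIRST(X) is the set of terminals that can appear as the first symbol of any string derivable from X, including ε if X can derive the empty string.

We compute FIRST(S) using the standard algorithm.
FIRST(P) = {2}
FIRST(Q) = {0, 2}
FIRST(R) = {}
FIRST(S) = {}
FIRST(T) = {0}
Therefore, FIRST(S) = {}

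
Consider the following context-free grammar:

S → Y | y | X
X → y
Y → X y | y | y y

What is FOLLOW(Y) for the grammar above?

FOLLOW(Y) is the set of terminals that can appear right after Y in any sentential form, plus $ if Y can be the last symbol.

We compute FOLLOW(Y) using the standard algorithm.
FOLLOW(S) starts with {$}.
FIRST(S) = {y}
FIRST(X) = {y}
FIRST(Y) = {y}
FOLLOW(S) = {$}
FOLLOW(X) = {$, y}
FOLLOW(Y) = {$}
Therefore, FOLLOW(Y) = {$}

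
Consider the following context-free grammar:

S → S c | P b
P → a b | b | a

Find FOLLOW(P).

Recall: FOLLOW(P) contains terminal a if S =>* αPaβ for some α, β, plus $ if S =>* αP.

We compute FOLLOW(P) using the standard algorithm.
FOLLOW(S) starts with {$}.
FIRST(P) = {a, b}
FIRST(S) = {a, b}
FOLLOW(P) = {b}
FOLLOW(S) = {$, c}
Therefore, FOLLOW(P) = {b}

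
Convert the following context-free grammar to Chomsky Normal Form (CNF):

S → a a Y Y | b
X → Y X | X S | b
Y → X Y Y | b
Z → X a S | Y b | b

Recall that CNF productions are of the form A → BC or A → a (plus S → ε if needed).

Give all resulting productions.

TA → a; S → b; X → b; Y → b; TB → b; Z → b; S → TA X0; X0 → TA X1; X1 → Y Y; X → Y X; X → X S; Y → X X2; X2 → Y Y; Z → X X3; X3 → TA S; Z → Y TB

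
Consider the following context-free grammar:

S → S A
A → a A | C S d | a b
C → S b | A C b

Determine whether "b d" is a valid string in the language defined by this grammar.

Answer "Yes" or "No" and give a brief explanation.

No - no valid derivation exists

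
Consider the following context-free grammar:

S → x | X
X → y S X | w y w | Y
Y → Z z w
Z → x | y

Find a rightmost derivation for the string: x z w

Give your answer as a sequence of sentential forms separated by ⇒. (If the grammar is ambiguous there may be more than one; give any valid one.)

S ⇒ X ⇒ Y ⇒ Z z w ⇒ x z w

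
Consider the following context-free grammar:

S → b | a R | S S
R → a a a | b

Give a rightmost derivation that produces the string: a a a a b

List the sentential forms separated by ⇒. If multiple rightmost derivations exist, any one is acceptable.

S ⇒ S S ⇒ S b ⇒ a R b ⇒ a a a a b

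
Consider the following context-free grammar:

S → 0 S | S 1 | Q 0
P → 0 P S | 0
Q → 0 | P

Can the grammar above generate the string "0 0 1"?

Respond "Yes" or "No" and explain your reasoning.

Yes - a valid derivation exists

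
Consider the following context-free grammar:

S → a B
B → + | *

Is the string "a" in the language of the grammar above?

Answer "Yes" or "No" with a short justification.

No - no valid derivation exists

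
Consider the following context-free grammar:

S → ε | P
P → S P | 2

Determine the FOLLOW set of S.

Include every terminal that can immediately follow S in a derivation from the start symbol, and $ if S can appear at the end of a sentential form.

We compute FOLLOW(S) using the standard algorithm.
FOLLOW(S) starts with {$}.
FIRST(P) = {2}
FIRST(S) = {2, ε}
FOLLOW(P) = {$, 2}
FOLLOW(S) = {$, 2}
Therefore, FOLLOW(S) = {$, 2}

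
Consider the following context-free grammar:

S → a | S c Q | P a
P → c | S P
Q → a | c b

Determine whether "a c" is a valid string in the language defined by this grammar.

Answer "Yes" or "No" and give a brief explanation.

No - no valid derivation exists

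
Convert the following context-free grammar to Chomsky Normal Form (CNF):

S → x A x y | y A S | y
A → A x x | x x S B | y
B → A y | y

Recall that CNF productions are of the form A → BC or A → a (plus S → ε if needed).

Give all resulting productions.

TX → x; TY → y; S → y; A → y; B → y; S → TX X0; X0 → A X1; X1 → TX TY; S → TY X2; X2 → A S; A → A X3; X3 → TX TX; A → TX X4; X4 → TX X5; X5 → S B; B → A TY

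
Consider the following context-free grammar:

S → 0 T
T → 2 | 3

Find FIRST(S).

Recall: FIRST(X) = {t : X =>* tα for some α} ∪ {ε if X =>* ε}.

We compute FIRST(S) using the standard algorithm.
FIRST(S) = {0}
FIRST(T) = {2, 3}
Therefore, FIRST(S) = {0}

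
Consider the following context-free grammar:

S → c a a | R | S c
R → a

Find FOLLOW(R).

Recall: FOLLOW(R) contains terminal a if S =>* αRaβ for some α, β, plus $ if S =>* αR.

We compute FOLLOW(R) using the standard algorithm.
FOLLOW(S) starts with {$}.
FIRST(R) = {a}
FIRST(S) = {a, c}
FOLLOW(R) = {$, c}
FOLLOW(S) = {$, c}
Therefore, FOLLOW(R) = {$, c}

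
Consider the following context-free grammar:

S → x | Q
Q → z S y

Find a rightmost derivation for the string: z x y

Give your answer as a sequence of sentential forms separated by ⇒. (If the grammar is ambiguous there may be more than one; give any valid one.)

S ⇒ Q ⇒ z S y ⇒ z x y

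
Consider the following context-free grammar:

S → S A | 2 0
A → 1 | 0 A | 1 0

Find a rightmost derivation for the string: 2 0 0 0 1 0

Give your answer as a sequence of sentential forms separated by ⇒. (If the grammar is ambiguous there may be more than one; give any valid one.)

S ⇒ S A ⇒ S 0 A ⇒ S 0 0 A ⇒ S 0 0 1 0 ⇒ 2 0 0 0 1 0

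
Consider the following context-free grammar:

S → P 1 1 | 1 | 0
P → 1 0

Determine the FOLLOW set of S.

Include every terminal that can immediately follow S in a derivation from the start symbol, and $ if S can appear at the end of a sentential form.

We compute FOLLOW(S) using the standard algorithm.
FOLLOW(S) starts with {$}.
FIRST(P) = {1}
FIRST(S) = {0, 1}
FOLLOW(P) = {1}
FOLLOW(S) = {$}
Therefore, FOLLOW(S) = {$}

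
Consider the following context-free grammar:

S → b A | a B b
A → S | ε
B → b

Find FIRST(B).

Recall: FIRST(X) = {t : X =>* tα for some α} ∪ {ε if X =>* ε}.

We compute FIRST(B) using the standard algorithm.
FIRST(A) = {a, b, ε}
FIRST(B) = {b}
FIRST(S) = {a, b}
Therefore, FIRST(B) = {b}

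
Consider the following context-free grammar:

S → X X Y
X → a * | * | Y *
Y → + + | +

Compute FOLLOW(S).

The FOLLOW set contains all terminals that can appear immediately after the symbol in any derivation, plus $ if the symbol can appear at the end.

We compute FOLLOW(S) using the standard algorithm.
FOLLOW(S) starts with {$}.
FIRST(S) = {*, +, a}
FIRST(X) = {*, +, a}
FIRST(Y) = {+}
FOLLOW(S) = {$}
FOLLOW(X) = {*, +, a}
FOLLOW(Y) = {$, *}
Therefore, FOLLOW(S) = {$}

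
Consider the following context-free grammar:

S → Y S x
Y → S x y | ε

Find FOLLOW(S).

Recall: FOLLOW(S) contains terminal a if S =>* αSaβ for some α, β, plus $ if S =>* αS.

We compute FOLLOW(S) using the standard algorithm.
FOLLOW(S) starts with {$}.
FIRST(S) = {}
FIRST(Y) = {ε}
FOLLOW(S) = {$, x}
FOLLOW(Y) = {}
Therefore, FOLLOW(S) = {$, x}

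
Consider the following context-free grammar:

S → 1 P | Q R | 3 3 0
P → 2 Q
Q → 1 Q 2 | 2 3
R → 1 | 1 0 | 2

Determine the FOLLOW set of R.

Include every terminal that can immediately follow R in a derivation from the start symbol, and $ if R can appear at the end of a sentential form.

We compute FOLLOW(R) using the standard algorithm.
FOLLOW(S) starts with {$}.
FIRST(P) = {2}
FIRST(Q) = {1, 2}
FIRST(R) = {1, 2}
FIRST(S) = {1, 2, 3}
FOLLOW(P) = {$}
FOLLOW(Q) = {$, 1, 2}
FOLLOW(R) = {$}
FOLLOW(S) = {$}
Therefore, FOLLOW(R) = {$}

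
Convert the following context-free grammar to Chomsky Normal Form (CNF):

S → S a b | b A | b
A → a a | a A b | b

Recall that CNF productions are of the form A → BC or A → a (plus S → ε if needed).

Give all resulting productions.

TA → a; TB → b; S → b; A → b; S → S X0; X0 → TA TB; S → TB A; A → TA TA; A → TA X1; X1 → A TB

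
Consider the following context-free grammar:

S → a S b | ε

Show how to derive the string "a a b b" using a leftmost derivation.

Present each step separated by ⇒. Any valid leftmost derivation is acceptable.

S ⇒ a S b ⇒ a a S b b ⇒ a a b b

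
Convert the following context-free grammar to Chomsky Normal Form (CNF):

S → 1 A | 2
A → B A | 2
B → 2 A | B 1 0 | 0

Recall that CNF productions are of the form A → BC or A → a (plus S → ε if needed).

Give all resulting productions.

T1 → 1; S → 2; A → 2; T2 → 2; T0 → 0; B → 0; S → T1 A; A → B A; B → T2 A; B → B X0; X0 → T1 T0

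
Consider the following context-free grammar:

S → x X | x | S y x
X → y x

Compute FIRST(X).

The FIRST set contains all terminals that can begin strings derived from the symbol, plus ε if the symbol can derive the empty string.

We compute FIRST(X) using the standard algorithm.
FIRST(S) = {x}
FIRST(X) = {y}
Therefore, FIRST(X) = {y}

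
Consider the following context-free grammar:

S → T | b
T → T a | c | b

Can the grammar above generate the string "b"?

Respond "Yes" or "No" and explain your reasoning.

Yes - a valid derivation exists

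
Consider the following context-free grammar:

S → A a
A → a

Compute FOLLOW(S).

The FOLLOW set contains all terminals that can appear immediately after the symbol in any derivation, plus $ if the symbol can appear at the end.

We compute FOLLOW(S) using the standard algorithm.
FOLLOW(S) starts with {$}.
FIRST(A) = {a}
FIRST(S) = {a}
FOLLOW(A) = {a}
FOLLOW(S) = {$}
Therefore, FOLLOW(S) = {$}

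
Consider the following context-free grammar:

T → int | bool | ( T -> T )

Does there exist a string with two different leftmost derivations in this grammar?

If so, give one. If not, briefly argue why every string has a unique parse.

No - every string in the language has a unique leftmost derivation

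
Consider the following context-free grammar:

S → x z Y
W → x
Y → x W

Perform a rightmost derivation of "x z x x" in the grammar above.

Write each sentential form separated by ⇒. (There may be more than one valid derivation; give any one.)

S ⇒ x z Y ⇒ x z x W ⇒ x z x x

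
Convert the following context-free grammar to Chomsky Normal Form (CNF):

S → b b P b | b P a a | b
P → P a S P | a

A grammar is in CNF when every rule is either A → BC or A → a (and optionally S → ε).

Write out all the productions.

TB → b; TA → a; S → b; P → a; S → TB X0; X0 → TB X1; X1 → P TB; S → TB X2; X2 → P X3; X3 → TA TA; P → P X4; X4 → TA X5; X5 → S P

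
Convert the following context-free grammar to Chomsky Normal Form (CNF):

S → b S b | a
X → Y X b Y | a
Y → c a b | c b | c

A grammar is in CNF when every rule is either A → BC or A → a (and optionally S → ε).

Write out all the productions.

TB → b; S → a; X → a; TC → c; TA → a; Y → c; S → TB X0; X0 → S TB; X → Y X1; X1 → X X2; X2 → TB Y; Y → TC X3; X3 → TA TB; Y → TC TB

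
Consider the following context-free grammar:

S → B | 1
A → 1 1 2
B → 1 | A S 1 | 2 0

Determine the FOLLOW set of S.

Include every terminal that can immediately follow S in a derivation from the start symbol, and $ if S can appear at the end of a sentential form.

We compute FOLLOW(S) using the standard algorithm.
FOLLOW(S) starts with {$}.
FIRST(A) = {1}
FIRST(B) = {1, 2}
FIRST(S) = {1, 2}
FOLLOW(A) = {1, 2}
FOLLOW(B) = {$, 1}
FOLLOW(S) = {$, 1}
Therefore, FOLLOW(S) = {$, 1}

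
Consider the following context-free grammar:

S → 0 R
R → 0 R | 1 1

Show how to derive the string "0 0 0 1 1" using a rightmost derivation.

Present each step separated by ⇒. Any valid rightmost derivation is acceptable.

S ⇒ 0 R ⇒ 0 0 R ⇒ 0 0 0 R ⇒ 0 0 0 1 1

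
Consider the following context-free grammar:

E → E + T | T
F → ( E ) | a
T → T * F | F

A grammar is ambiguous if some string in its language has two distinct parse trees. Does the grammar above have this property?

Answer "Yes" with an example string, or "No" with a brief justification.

No - the grammar is unambiguous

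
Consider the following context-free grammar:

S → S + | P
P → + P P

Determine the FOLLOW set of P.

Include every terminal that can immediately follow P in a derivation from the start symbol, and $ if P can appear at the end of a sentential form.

We compute FOLLOW(P) using the standard algorithm.
FOLLOW(S) starts with {$}.
FIRST(P) = {+}
FIRST(S) = {+}
FOLLOW(P) = {$, +}
FOLLOW(S) = {$, +}
Therefore, FOLLOW(P) = {$, +}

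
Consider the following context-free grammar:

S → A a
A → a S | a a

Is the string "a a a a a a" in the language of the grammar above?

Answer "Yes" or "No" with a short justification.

No - no valid derivation exists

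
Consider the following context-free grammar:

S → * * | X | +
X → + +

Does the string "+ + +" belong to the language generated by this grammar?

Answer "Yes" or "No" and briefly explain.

No - no valid derivation exists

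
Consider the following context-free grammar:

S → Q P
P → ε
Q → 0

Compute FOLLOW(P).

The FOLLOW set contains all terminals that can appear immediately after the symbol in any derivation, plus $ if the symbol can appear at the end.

We compute FOLLOW(P) using the standard algorithm.
FOLLOW(S) starts with {$}.
FIRST(P) = {ε}
FIRST(Q) = {0}
FIRST(S) = {0}
FOLLOW(P) = {$}
FOLLOW(Q) = {$}
FOLLOW(S) = {$}
Therefore, FOLLOW(P) = {$}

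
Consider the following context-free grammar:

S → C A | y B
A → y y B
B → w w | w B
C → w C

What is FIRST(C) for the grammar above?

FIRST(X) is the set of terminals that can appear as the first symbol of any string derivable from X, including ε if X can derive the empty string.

We compute FIRST(C) using the standard algorithm.
FIRST(A) = {y}
FIRST(B) = {w}
FIRST(C) = {w}
FIRST(S) = {w, y}
Therefore, FIRST(C) = {w}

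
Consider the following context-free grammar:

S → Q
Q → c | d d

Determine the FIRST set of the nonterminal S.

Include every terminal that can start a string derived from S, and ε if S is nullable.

We compute FIRST(S) using the standard algorithm.
FIRST(Q) = {c, d}
FIRST(S) = {c, d}
Therefore, FIRST(S) = {c, d}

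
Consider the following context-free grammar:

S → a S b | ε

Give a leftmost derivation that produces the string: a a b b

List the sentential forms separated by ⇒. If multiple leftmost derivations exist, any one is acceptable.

S ⇒ a S b ⇒ a a S b b ⇒ a a b b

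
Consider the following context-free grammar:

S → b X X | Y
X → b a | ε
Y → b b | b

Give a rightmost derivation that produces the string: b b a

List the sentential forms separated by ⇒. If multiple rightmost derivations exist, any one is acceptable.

S ⇒ b X X ⇒ b X b a ⇒ b b a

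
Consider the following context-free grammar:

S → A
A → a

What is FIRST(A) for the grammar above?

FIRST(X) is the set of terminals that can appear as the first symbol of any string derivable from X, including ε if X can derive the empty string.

We compute FIRST(A) using the standard algorithm.
FIRST(A) = {a}
FIRST(S) = {a}
Therefore, FIRST(A) = {a}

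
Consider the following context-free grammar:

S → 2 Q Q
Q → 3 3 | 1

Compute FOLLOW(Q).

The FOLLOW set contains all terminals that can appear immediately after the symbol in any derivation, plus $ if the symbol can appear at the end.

We compute FOLLOW(Q) using the standard algorithm.
FOLLOW(S) starts with {$}.
FIRST(Q) = {1, 3}
FIRST(S) = {2}
FOLLOW(Q) = {$, 1, 3}
FOLLOW(S) = {$}
Therefore, FOLLOW(Q) = {$, 1, 3}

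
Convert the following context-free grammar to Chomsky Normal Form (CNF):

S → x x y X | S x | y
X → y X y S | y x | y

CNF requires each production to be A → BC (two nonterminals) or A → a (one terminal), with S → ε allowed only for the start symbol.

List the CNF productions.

TX → x; TY → y; S → y; X → y; S → TX X0; X0 → TX X1; X1 → TY X; S → S TX; X → TY X2; X2 → X X3; X3 → TY S; X → TY TX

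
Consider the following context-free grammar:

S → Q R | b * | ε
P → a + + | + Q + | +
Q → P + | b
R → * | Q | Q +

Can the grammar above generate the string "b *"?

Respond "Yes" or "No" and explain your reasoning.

Yes - a valid derivation exists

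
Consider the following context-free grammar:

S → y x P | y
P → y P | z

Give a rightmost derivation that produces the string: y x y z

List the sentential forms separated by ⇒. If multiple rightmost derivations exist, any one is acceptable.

S ⇒ y x P ⇒ y x y P ⇒ y x y z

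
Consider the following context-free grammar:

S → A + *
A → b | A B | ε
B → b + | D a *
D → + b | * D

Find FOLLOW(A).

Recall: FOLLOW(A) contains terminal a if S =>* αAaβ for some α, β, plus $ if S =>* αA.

We compute FOLLOW(A) using the standard algorithm.
FOLLOW(S) starts with {$}.
FIRST(A) = {*, +, b, ε}
FIRST(B) = {*, +, b}
FIRST(D) = {*, +}
FIRST(S) = {*, +, b}
FOLLOW(A) = {*, +, b}
FOLLOW(B) = {*, +, b}
FOLLOW(D) = {a}
FOLLOW(S) = {$}
Therefore, FOLLOW(A) = {*, +, b}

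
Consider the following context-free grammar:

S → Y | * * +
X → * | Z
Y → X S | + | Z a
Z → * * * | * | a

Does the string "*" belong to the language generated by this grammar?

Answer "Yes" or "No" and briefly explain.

No - no valid derivation exists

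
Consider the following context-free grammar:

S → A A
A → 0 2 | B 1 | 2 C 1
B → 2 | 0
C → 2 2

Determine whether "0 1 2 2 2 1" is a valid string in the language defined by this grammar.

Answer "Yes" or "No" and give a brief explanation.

Yes - a valid derivation exists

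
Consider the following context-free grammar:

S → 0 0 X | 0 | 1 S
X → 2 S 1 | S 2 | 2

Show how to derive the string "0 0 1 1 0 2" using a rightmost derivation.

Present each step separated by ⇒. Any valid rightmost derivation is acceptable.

S ⇒ 0 0 X ⇒ 0 0 S 2 ⇒ 0 0 1 S 2 ⇒ 0 0 1 1 S 2 ⇒ 0 0 1 1 0 2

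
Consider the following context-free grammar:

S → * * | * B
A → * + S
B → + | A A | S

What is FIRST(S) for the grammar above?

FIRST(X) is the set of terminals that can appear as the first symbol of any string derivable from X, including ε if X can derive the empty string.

We compute FIRST(S) using the standard algorithm.
FIRST(A) = {*}
FIRST(B) = {*, +}
FIRST(S) = {*}
Therefore, FIRST(S) = {*}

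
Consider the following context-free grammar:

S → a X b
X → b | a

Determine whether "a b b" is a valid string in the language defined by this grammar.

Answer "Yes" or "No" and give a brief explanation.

Yes - a valid derivation exists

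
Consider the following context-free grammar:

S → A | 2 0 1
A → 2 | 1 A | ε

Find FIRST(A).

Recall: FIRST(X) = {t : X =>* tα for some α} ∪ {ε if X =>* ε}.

We compute FIRST(A) using the standard algorithm.
FIRST(A) = {1, 2, ε}
FIRST(S) = {1, 2, ε}
Therefore, FIRST(A) = {1, 2, ε}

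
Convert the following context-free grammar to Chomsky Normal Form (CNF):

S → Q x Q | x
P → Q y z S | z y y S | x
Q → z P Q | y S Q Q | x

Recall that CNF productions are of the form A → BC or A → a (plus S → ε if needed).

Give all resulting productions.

TX → x; S → x; TY → y; TZ → z; P → x; Q → x; S → Q X0; X0 → TX Q; P → Q X1; X1 → TY X2; X2 → TZ S; P → TZ X3; X3 → TY X4; X4 → TY S; Q → TZ X5; X5 → P Q; Q → TY X6; X6 → S X7; X7 → Q Q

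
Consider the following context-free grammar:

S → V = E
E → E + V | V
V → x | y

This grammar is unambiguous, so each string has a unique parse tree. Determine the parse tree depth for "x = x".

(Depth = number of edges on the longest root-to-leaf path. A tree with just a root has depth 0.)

3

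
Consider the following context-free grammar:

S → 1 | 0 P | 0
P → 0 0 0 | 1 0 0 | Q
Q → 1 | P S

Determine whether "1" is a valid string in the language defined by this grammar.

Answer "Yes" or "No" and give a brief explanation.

Yes - a valid derivation exists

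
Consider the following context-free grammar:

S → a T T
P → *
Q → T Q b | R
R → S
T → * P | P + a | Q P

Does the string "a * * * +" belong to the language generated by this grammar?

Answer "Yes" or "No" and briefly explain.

No - no valid derivation exists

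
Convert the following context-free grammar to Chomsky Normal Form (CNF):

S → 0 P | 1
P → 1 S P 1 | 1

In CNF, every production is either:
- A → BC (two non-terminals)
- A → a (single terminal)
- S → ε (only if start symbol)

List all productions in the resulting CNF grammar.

T0 → 0; S → 1; T1 → 1; P → 1; S → T0 P; P → T1 X0; X0 → S X1; X1 → P T1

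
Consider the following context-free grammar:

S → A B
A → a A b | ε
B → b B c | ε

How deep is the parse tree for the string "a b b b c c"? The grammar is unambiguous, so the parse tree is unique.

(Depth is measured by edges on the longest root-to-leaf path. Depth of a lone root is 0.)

4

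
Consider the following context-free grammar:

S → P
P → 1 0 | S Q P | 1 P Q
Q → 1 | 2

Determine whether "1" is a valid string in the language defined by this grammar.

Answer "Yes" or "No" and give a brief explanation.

No - no valid derivation exists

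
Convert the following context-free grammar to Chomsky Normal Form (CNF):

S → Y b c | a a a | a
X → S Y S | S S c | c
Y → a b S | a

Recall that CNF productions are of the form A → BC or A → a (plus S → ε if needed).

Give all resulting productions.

TB → b; TC → c; TA → a; S → a; X → c; Y → a; S → Y X0; X0 → TB TC; S → TA X1; X1 → TA TA; X → S X2; X2 → Y S; X → S X3; X3 → S TC; Y → TA X4; X4 → TB S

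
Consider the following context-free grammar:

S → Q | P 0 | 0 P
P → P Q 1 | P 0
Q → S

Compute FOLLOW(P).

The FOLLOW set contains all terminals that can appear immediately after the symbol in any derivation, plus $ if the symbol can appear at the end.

We compute FOLLOW(P) using the standard algorithm.
FOLLOW(S) starts with {$}.
FIRST(P) = {}
FIRST(Q) = {0}
FIRST(S) = {0}
FOLLOW(P) = {$, 0, 1}
FOLLOW(Q) = {$, 1}
FOLLOW(S) = {$, 1}
Therefore, FOLLOW(P) = {$, 0, 1}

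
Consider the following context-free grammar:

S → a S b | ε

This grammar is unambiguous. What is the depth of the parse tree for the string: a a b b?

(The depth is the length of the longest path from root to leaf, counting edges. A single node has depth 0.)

3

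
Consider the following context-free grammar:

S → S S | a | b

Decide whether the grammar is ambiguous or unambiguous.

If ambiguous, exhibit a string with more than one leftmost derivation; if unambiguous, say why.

Ambiguous - the string 'b b b a' has two distinct leftmost derivations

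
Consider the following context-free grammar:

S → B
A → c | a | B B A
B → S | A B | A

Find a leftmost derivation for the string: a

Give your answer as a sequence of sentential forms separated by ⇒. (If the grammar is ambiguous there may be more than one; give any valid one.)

S ⇒ B ⇒ S ⇒ B ⇒ A ⇒ a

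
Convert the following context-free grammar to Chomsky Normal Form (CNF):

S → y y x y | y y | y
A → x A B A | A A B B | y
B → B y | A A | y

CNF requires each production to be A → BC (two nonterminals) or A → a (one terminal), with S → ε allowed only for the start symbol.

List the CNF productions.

TY → y; TX → x; S → y; A → y; B → y; S → TY X0; X0 → TY X1; X1 → TX TY; S → TY TY; A → TX X2; X2 → A X3; X3 → B A; A → A X4; X4 → A X5; X5 → B B; B → B TY; B → A A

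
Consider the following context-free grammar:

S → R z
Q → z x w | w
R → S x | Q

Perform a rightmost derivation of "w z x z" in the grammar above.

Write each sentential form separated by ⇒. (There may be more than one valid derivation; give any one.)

S ⇒ R z ⇒ S x z ⇒ R z x z ⇒ Q z x z ⇒ w z x z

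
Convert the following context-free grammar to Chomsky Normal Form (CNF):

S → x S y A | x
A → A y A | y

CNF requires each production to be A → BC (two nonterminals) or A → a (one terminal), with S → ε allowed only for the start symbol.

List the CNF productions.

TX → x; TY → y; S → x; A → y; S → TX X0; X0 → S X1; X1 → TY A; A → A X2; X2 → TY A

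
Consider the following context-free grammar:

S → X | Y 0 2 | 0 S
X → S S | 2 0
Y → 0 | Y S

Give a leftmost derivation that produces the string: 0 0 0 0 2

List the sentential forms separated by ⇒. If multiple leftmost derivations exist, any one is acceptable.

S ⇒ 0 S ⇒ 0 0 S ⇒ 0 0 Y 0 2 ⇒ 0 0 0 0 2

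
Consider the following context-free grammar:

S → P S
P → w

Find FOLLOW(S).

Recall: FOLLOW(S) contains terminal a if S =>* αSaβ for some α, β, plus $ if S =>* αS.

We compute FOLLOW(S) using the standard algorithm.
FOLLOW(S) starts with {$}.
FIRST(P) = {w}
FIRST(S) = {w}
FOLLOW(P) = {w}
FOLLOW(S) = {$}
Therefore, FOLLOW(S) = {$}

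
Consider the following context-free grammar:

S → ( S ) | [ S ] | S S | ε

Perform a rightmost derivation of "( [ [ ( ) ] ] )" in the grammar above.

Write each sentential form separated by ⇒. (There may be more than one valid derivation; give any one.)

S ⇒ ( S ) ⇒ ( [ S ] ) ⇒ ( [ [ S ] ] ) ⇒ ( [ [ ( S ) ] ] ) ⇒ ( [ [ ( ) ] ] )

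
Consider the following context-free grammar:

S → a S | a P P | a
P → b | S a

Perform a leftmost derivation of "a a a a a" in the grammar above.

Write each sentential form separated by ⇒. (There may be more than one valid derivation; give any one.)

S ⇒ a P P ⇒ a S a P ⇒ a a a P ⇒ a a a S a ⇒ a a a a a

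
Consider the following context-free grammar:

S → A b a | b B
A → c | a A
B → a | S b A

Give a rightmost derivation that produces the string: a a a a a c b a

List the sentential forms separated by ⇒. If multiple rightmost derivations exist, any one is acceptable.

S ⇒ A b a ⇒ a A b a ⇒ a a A b a ⇒ a a a A b a ⇒ a a a a A b a ⇒ a a a a a A b a ⇒ a a a a a c b a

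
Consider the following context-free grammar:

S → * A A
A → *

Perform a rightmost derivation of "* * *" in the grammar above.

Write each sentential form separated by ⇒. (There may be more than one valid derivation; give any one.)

S ⇒ * A A ⇒ * A * ⇒ * * *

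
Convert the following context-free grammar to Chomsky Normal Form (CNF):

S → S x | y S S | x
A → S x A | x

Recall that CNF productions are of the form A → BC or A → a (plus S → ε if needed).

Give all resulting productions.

TX → x; TY → y; S → x; A → x; S → S TX; S → TY X0; X0 → S S; A → S X1; X1 → TX A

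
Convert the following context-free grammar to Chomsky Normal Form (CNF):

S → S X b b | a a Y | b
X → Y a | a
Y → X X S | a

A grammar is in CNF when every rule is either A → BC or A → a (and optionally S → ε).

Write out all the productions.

TB → b; TA → a; S → b; X → a; Y → a; S → S X0; X0 → X X1; X1 → TB TB; S → TA X2; X2 → TA Y; X → Y TA; Y → X X3; X3 → X S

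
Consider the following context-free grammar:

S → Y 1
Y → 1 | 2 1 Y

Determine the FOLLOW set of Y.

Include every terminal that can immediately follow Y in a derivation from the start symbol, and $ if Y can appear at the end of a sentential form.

We compute FOLLOW(Y) using the standard algorithm.
FOLLOW(S) starts with {$}.
FIRST(S) = {1, 2}
FIRST(Y) = {1, 2}
FOLLOW(S) = {$}
FOLLOW(Y) = {1}
Therefore, FOLLOW(Y) = {1}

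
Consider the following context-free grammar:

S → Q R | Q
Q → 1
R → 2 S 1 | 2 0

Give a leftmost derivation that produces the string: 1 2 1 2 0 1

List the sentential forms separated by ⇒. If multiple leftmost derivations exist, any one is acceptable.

S ⇒ Q R ⇒ 1 R ⇒ 1 2 S 1 ⇒ 1 2 Q R 1 ⇒ 1 2 1 R 1 ⇒ 1 2 1 2 0 1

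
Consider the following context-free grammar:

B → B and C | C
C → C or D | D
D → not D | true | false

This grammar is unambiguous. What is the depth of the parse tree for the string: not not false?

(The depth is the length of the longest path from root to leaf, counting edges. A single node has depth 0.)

5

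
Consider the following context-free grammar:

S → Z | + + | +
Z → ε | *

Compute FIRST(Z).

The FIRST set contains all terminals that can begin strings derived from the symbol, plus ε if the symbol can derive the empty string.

We compute FIRST(Z) using the standard algorithm.
FIRST(S) = {*, +, ε}
FIRST(Z) = {*, ε}
Therefore, FIRST(Z) = {*, ε}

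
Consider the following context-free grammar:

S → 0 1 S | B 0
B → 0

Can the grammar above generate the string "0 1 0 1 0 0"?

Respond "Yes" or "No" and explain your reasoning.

Yes - a valid derivation exists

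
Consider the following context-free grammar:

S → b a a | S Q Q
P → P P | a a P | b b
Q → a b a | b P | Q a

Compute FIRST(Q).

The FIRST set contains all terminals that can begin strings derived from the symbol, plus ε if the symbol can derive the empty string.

We compute FIRST(Q) using the standard algorithm.
FIRST(P) = {a, b}
FIRST(Q) = {a, b}
FIRST(S) = {b}
Therefore, FIRST(Q) = {a, b}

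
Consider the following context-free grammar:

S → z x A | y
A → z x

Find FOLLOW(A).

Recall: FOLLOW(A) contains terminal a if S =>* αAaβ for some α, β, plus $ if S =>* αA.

We compute FOLLOW(A) using the standard algorithm.
FOLLOW(S) starts with {$}.
FIRST(A) = {z}
FIRST(S) = {y, z}
FOLLOW(A) = {$}
FOLLOW(S) = {$}
Therefore, FOLLOW(A) = {$}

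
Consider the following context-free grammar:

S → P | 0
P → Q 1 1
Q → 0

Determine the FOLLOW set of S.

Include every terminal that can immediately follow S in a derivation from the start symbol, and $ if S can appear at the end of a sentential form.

We compute FOLLOW(S) using the standard algorithm.
FOLLOW(S) starts with {$}.
FIRST(P) = {0}
FIRST(Q) = {0}
FIRST(S) = {0}
FOLLOW(P) = {$}
FOLLOW(Q) = {1}
FOLLOW(S) = {$}
Therefore, FOLLOW(S) = {$}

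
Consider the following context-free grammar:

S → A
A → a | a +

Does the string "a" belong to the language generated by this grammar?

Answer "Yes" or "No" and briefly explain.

Yes - a valid derivation exists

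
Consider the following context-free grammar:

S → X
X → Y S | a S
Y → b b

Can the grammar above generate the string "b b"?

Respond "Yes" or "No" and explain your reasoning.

No - no valid derivation exists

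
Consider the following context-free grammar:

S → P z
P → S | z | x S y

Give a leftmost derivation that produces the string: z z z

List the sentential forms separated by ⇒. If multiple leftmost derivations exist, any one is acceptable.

S ⇒ P z ⇒ S z ⇒ P z z ⇒ z z z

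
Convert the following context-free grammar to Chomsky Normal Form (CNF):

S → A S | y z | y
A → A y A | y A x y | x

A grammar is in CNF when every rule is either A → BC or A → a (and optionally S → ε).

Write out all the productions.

TY → y; TZ → z; S → y; TX → x; A → x; S → A S; S → TY TZ; A → A X0; X0 → TY A; A → TY X1; X1 → A X2; X2 → TX TY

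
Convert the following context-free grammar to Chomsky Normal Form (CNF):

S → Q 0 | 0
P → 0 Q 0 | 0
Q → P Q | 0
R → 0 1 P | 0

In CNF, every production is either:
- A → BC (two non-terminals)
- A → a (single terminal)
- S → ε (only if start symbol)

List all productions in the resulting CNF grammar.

T0 → 0; S → 0; P → 0; Q → 0; T1 → 1; R → 0; S → Q T0; P → T0 X0; X0 → Q T0; Q → P Q; R → T0 X1; X1 → T1 P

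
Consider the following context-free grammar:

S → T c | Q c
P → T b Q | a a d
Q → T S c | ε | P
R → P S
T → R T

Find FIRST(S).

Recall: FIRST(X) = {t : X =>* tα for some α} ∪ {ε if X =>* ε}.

We compute FIRST(S) using the standard algorithm.
FIRST(P) = {a}
FIRST(Q) = {a, ε}
FIRST(R) = {a}
FIRST(S) = {a, c}
FIRST(T) = {a}
Therefore, FIRST(S) = {a, c}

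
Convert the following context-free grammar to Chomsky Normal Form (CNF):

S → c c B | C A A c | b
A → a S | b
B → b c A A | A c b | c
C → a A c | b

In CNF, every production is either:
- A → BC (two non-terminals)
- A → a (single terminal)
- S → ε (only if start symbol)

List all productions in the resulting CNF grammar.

TC → c; S → b; TA → a; A → b; TB → b; B → c; C → b; S → TC X0; X0 → TC B; S → C X1; X1 → A X2; X2 → A TC; A → TA S; B → TB X3; X3 → TC X4; X4 → A A; B → A X5; X5 → TC TB; C → TA X6; X6 → A TC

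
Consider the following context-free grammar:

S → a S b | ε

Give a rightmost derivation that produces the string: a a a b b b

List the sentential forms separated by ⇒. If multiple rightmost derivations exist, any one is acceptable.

S ⇒ a S b ⇒ a a S b b ⇒ a a a S b b b ⇒ a a a b b b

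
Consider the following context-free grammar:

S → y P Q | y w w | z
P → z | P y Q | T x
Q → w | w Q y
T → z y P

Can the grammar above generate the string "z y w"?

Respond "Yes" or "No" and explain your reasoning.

No - no valid derivation exists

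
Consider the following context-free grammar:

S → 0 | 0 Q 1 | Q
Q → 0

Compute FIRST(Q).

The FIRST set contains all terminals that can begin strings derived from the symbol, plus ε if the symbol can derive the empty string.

We compute FIRST(Q) using the standard algorithm.
FIRST(Q) = {0}
FIRST(S) = {0}
Therefore, FIRST(Q) = {0}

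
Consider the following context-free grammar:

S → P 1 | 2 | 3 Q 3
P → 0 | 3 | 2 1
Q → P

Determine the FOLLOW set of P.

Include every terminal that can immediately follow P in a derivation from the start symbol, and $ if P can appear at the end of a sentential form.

We compute FOLLOW(P) using the standard algorithm.
FOLLOW(S) starts with {$}.
FIRST(P) = {0, 2, 3}
FIRST(Q) = {0, 2, 3}
FIRST(S) = {0, 2, 3}
FOLLOW(P) = {1, 3}
FOLLOW(Q) = {3}
FOLLOW(S) = {$}
Therefore, FOLLOW(P) = {1, 3}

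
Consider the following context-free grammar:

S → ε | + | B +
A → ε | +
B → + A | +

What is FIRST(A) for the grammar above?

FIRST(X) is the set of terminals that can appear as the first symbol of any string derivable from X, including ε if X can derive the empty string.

We compute FIRST(A) using the standard algorithm.
FIRST(A) = {+, ε}
FIRST(B) = {+}
FIRST(S) = {+, ε}
Therefore, FIRST(A) = {+, ε}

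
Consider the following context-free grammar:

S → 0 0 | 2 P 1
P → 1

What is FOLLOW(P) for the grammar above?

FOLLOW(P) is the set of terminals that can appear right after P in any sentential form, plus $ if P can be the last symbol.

We compute FOLLOW(P) using the standard algorithm.
FOLLOW(S) starts with {$}.
FIRST(P) = {1}
FIRST(S) = {0, 2}
FOLLOW(P) = {1}
FOLLOW(S) = {$}
Therefore, FOLLOW(P) = {1}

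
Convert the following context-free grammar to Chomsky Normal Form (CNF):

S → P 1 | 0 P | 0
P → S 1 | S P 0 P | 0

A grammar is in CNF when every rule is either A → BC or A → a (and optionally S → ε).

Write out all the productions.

T1 → 1; T0 → 0; S → 0; P → 0; S → P T1; S → T0 P; P → S T1; P → S X0; X0 → P X1; X1 → T0 P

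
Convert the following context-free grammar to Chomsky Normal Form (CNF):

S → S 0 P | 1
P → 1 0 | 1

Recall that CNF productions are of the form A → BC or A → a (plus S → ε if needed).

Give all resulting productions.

T0 → 0; S → 1; T1 → 1; P → 1; S → S X0; X0 → T0 P; P → T1 T0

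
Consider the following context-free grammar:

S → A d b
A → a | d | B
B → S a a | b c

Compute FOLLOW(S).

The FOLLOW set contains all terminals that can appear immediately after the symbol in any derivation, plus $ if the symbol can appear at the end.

We compute FOLLOW(S) using the standard algorithm.
FOLLOW(S) starts with {$}.
FIRST(A) = {a, b, d}
FIRST(B) = {a, b, d}
FIRST(S) = {a, b, d}
FOLLOW(A) = {d}
FOLLOW(B) = {d}
FOLLOW(S) = {$, a}
Therefore, FOLLOW(S) = {$, a}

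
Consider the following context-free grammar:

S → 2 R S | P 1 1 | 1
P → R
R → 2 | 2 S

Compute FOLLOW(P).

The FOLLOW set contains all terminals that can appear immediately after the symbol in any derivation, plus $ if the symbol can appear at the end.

We compute FOLLOW(P) using the standard algorithm.
FOLLOW(S) starts with {$}.
FIRST(P) = {2}
FIRST(R) = {2}
FIRST(S) = {1, 2}
FOLLOW(P) = {1}
FOLLOW(R) = {1, 2}
FOLLOW(S) = {$, 1, 2}
Therefore, FOLLOW(P) = {1}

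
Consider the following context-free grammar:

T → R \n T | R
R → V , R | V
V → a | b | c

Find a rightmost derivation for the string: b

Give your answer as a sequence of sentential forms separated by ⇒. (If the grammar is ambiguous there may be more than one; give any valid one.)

T ⇒ R ⇒ V ⇒ b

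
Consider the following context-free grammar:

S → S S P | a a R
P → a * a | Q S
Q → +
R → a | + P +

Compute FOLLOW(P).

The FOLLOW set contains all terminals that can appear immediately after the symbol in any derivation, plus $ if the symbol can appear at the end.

We compute FOLLOW(P) using the standard algorithm.
FOLLOW(S) starts with {$}.
FIRST(P) = {+, a}
FIRST(Q) = {+}
FIRST(R) = {+, a}
FIRST(S) = {a}
FOLLOW(P) = {$, +, a}
FOLLOW(Q) = {a}
FOLLOW(R) = {$, +, a}
FOLLOW(S) = {$, +, a}
Therefore, FOLLOW(P) = {$, +, a}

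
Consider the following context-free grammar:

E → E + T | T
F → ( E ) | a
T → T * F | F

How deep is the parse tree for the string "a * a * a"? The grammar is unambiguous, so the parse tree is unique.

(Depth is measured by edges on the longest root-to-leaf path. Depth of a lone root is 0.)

5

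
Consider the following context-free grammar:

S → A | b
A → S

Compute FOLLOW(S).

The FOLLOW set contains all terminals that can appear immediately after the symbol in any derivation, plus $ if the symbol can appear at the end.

We compute FOLLOW(S) using the standard algorithm.
FOLLOW(S) starts with {$}.
FIRST(A) = {b}
FIRST(S) = {b}
FOLLOW(A) = {$}
FOLLOW(S) = {$}
Therefore, FOLLOW(S) = {$}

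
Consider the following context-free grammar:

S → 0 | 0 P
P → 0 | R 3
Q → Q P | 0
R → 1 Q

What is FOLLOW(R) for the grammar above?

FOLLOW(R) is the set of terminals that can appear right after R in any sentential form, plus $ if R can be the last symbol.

We compute FOLLOW(R) using the standard algorithm.
FOLLOW(S) starts with {$}.
FIRST(P) = {0, 1}
FIRST(Q) = {0}
FIRST(R) = {1}
FIRST(S) = {0}
FOLLOW(P) = {$, 0, 1, 3}
FOLLOW(Q) = {0, 1, 3}
FOLLOW(R) = {3}
FOLLOW(S) = {$}
Therefore, FOLLOW(R) = {3}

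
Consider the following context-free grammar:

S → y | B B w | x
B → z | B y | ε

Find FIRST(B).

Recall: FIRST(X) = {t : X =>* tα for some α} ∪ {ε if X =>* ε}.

We compute FIRST(B) using the standard algorithm.
FIRST(B) = {y, z, ε}
FIRST(S) = {w, x, y, z}
Therefore, FIRST(B) = {y, z, ε}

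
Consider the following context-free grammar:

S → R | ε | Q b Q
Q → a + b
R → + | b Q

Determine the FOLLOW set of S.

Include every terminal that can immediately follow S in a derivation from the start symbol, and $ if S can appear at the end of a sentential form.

We compute FOLLOW(S) using the standard algorithm.
FOLLOW(S) starts with {$}.
FIRST(Q) = {a}
FIRST(R) = {+, b}
FIRST(S) = {+, a, b, ε}
FOLLOW(Q) = {$, b}
FOLLOW(R) = {$}
FOLLOW(S) = {$}
Therefore, FOLLOW(S) = {$}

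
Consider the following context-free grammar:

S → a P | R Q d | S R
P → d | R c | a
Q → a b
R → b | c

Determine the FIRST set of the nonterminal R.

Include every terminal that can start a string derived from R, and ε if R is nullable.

We compute FIRST(R) using the standard algorithm.
FIRST(P) = {a, b, c, d}
FIRST(Q) = {a}
FIRST(R) = {b, c}
FIRST(S) = {a, b, c}
Therefore, FIRST(R) = {b, c}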